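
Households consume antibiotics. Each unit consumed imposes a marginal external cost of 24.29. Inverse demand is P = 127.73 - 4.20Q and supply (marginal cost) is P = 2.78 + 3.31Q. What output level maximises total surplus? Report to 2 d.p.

Q* = 13.40

Social marginal benefit = demand − MEC = 103.44 - 4.20Q.
Set SMB = MC: 103.44 - 4.20Q = 2.78 + 3.31Q → Q* = 13.4035.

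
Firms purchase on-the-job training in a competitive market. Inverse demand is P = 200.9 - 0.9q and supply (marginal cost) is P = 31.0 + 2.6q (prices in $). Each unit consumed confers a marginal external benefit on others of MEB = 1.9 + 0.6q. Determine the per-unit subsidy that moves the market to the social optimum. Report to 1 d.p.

subsidy = $37.4 per unit

Social marginal benefit = demand + MEB = 202.8 - 0.3q.
Set SMB = MC: 202.8 - 0.3q = 31.0 + 2.6q → q* = 59.2414.
The Pigouvian subsidy equals MEB at q*: 1.9 + 0.6×59.2414 = 37.4448.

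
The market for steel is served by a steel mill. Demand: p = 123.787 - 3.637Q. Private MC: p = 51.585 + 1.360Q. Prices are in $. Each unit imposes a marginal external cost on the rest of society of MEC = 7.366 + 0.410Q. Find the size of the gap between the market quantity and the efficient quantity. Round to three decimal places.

Market equilibrium (private): 51.585 + 1.360Q = 123.787 - 3.637Q → Q_m = 14.4491.
Social marginal cost = private MC + MEC = 58.951 + 1.770Q.
Set SMC = demand: 58.951 + 1.770Q = 123.787 - 3.637Q → Q* = 11.9911.
Gap = |14.4491 − 11.9911| = 2.4580.

2.458 units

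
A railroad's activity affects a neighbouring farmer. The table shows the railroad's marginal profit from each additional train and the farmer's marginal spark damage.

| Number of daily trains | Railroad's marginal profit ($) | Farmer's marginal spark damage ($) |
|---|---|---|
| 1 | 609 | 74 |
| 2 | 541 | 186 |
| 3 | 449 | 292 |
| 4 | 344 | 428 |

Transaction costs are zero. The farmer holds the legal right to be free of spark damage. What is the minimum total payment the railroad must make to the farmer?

$552

Efficient level: marginal profit ≥ marginal spark damage through level 3, so k* = 3.
With the farmer holding the right, the railroad must at least compensate total damage at k*: 74 + 186 + 292 = 552.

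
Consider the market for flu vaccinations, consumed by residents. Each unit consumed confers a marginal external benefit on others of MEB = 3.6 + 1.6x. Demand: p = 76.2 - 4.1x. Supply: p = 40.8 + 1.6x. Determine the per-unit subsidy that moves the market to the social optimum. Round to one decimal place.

subsidy = 18.8 per unit

Social marginal benefit = demand + MEB = 79.8 - 2.5x.
Set SMB = MC: 79.8 - 2.5x = 40.8 + 1.6x → x* = 9.5122.
The Pigouvian subsidy equals MEB at x*: 3.6 + 1.6×9.5122 = 18.8195.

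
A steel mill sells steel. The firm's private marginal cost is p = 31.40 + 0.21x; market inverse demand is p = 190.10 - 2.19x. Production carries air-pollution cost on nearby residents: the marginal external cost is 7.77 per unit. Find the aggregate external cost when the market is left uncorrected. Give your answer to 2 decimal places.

513.79

Market equilibrium (private): 31.40 + 0.21x = 190.10 - 2.19x → x_m = 66.1250.
Total external cost = MEC × x_m = 7.77 × 66.1250 = 513.7913.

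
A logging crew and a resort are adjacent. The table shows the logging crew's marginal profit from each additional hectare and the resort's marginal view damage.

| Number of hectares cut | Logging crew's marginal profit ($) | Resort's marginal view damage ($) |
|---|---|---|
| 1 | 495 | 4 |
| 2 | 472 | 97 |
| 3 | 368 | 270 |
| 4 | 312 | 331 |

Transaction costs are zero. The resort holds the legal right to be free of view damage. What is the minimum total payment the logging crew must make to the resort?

$371

Efficient level: marginal profit ≥ marginal view damage through level 3, so k* = 3.
With the resort holding the right, the logging crew must at least compensate total damage at k*: 4 + 97 + 270 = 371.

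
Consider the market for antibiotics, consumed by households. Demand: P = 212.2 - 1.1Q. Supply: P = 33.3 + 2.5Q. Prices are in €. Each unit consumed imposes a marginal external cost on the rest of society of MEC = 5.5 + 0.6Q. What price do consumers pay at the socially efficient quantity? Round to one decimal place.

P = €166.8

Social marginal benefit = demand − MEC = 206.7 - 1.7Q.
Set SMB = MC: 206.7 - 1.7Q = 33.3 + 2.5Q → Q* = 41.2857.
Consumer price on the demand curve at Q*: 212.2 − 1.1×41.2857 = 166.7857.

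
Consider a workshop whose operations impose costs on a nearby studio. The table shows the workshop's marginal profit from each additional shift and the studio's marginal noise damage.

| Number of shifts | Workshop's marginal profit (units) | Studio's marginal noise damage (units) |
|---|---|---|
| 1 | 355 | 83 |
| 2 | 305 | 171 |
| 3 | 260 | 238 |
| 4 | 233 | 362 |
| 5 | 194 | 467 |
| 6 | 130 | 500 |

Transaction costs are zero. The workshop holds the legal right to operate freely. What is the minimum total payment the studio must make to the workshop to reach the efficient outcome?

557

Left alone the workshop would choose level 6 (marginal profit stays positive).
Efficient level: k* = 3 (marginal profit ≥ marginal noise damage through 3).
The studio must at least cover the workshop's forgone profit from cutting 6→3: 233 + 194 + 130 = 557.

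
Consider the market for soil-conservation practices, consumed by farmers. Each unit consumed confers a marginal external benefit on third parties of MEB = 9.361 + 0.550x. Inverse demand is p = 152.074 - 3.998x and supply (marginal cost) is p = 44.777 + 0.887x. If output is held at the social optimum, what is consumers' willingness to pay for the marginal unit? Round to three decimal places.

Social marginal benefit = demand + MEB = 161.435 - 3.448x.
Set SMB = MC: 161.435 - 3.448x = 44.777 + 0.887x → x* = 26.9107.
Consumer price on the demand curve at x*: 152.074 − 3.998×26.9107 = 44.4850.

P = 44.485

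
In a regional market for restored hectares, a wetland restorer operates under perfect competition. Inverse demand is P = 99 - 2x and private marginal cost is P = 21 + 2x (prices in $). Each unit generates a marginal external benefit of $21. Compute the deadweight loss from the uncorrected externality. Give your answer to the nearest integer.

DWL = $55

Market equilibrium (private): 21 + 2x = 99 - 2x → x_m = 19.5000.
Social marginal cost = private MC − MEB = 0 + 2x.
Set SMC = demand: 0 + 2x = 99 - 2x → x* = 24.7500.
Height of the DWL triangle at x_m is demand(x_m) − SMC(x_m) = MEB(x_m) = 21.0000.
DWL = ½ × 5.2500 × 21.0000 = 55.1250.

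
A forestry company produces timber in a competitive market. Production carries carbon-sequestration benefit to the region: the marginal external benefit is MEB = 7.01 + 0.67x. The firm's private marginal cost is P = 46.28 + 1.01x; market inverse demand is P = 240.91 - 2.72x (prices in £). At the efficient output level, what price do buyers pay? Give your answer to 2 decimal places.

Social marginal cost = private MC − MEB = 39.27 + 0.34x.
Set SMC = demand: 39.27 + 0.34x = 240.91 - 2.72x → x* = 65.8954.
Consumer price on the demand curve at x*: 240.91 − 2.72×65.8954 = 61.6745.

P = £61.67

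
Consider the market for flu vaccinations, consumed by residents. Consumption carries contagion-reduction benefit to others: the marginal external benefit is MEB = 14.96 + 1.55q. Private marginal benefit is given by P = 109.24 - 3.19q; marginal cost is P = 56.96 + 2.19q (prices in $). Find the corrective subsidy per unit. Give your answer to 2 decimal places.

subsidy = $42.17 per unit

Social marginal benefit = demand + MEB = 124.20 - 1.64q.
Set SMB = MC: 124.20 - 1.64q = 56.96 + 2.19q → q* = 17.5561.
The Pigouvian subsidy equals MEB at q*: 14.96 + 1.55×17.5561 = 42.1720.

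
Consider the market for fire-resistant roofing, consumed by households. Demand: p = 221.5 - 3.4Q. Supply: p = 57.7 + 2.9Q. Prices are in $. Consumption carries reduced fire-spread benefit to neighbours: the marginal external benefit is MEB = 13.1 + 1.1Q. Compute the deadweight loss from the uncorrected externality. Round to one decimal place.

DWL = $167.2

Market equilibrium (private): 57.7 + 2.9Q = 221.5 - 3.4Q → Q_m = 26.0000.
Social marginal benefit = demand + MEB = 234.6 - 2.3Q.
Set SMB = MC: 234.6 - 2.3Q = 57.7 + 2.9Q → Q* = 34.0192.
The welfare-loss triangle has base |Q_m − Q*| and height MEB(Q_m) (the vertical gap between SMB and MC is zero at Q* and MEB at Q_m).
DWL = ½ × 8.0192 × 41.7000 = 167.2003.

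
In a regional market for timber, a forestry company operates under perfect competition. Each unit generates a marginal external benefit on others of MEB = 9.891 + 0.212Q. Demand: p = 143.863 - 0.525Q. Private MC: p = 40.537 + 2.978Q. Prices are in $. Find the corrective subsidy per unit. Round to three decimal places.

Social marginal cost = private MC − MEB = 30.646 + 2.766Q.
Set SMC = demand: 30.646 + 2.766Q = 143.863 - 0.525Q → Q* = 34.4020.
The Pigouvian subsidy equals MEB at Q*: 9.891 + 0.212×34.4020 = 17.1842.

subsidy = $17.184 per unit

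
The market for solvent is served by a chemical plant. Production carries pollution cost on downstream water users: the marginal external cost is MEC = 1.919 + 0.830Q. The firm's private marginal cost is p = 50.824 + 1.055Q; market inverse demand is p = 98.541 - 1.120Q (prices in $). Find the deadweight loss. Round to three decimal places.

DWL = $67.412

Market equilibrium (private): 50.824 + 1.055Q = 98.541 - 1.120Q → Q_m = 21.9389.
Social marginal cost = private MC + MEC = 52.743 + 1.885Q.
Set SMC = demand: 52.743 + 1.885Q = 98.541 - 1.120Q → Q* = 15.2406.
The welfare-loss triangle has base |Q_m − Q*| and height MEC(Q_m) (the vertical gap between SMC and demand is zero at Q* and MEC at Q_m).
DWL = ½ × 6.6983 × 20.1282 = 67.4124.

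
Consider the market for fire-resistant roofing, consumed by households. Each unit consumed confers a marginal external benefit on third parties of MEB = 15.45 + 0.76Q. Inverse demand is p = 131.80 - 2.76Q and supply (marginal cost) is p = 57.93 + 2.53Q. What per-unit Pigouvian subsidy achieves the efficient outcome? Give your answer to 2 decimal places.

Social marginal benefit = demand + MEB = 147.25 - 2.00Q.
Set SMB = MC: 147.25 - 2.00Q = 57.93 + 2.53Q → Q* = 19.7174.
The Pigouvian subsidy equals MEB at Q*: 15.45 + 0.76×19.7174 = 30.4352.

subsidy = 30.44 per unit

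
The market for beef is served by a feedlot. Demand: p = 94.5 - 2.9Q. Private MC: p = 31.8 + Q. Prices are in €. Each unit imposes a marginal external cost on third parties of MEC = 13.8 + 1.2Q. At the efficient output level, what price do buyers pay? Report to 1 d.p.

Social marginal cost = private MC + MEC = 45.6 + 2.2Q.
Set SMC = demand: 45.6 + 2.2Q = 94.5 - 2.9Q → Q* = 9.5882.
Consumer price on the demand curve at Q*: 94.5 − 2.9×9.5882 = 66.6942.

P = €66.7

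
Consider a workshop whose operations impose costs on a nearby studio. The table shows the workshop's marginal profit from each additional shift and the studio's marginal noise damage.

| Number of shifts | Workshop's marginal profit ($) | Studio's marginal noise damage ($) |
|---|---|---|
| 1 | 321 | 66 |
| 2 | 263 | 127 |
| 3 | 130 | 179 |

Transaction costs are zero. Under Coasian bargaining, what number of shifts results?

Bargaining reaches the level where marginal profit last exceeds marginal noise damage.
That holds through level 2 (263 ≥ 127) but not at 3 (130 < 179).

2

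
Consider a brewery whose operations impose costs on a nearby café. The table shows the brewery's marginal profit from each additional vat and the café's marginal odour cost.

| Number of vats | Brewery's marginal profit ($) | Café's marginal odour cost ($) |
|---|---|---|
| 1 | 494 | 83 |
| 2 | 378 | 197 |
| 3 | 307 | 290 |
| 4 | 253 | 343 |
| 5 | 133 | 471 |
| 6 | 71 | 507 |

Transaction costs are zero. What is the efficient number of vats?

3

Bargaining reaches the level where marginal profit last exceeds marginal odour cost.
That holds through level 3 (307 ≥ 290) but not at 4 (253 < 343).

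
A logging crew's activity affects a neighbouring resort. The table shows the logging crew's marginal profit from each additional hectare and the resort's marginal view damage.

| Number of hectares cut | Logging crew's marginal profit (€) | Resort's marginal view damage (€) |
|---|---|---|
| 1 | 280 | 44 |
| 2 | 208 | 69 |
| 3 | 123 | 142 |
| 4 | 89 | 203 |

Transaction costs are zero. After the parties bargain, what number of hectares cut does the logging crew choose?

Bargaining reaches the level where marginal profit last exceeds marginal view damage.
That holds through level 2 (208 ≥ 69) but not at 3 (123 < 142).

2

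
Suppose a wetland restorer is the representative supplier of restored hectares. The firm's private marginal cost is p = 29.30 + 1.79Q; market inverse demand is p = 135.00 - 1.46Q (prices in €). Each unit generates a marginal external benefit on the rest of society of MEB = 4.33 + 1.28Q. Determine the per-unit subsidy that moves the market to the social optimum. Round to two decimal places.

subsidy = €75.82 per unit

Social marginal cost = private MC − MEB = 24.97 + 0.51Q.
Set SMC = demand: 24.97 + 0.51Q = 135.00 - 1.46Q → Q* = 55.8528.
The Pigouvian subsidy equals MEB at Q*: 4.33 + 1.28×55.8528 = 75.8216.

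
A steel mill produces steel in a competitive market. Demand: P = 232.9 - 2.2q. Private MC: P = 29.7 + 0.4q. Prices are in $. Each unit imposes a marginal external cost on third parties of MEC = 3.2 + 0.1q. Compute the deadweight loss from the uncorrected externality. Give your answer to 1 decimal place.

Market equilibrium (private): 29.7 + 0.4q = 232.9 - 2.2q → q_m = 78.1538.
Social marginal cost = private MC + MEC = 32.9 + 0.5q.
Set SMC = demand: 32.9 + 0.5q = 232.9 - 2.2q → q* = 74.0741.
The loss is the area between SMC and demand from q* to q_m; with linear curves that's a triangle of height MEC(q_m).
DWL = ½ × 4.0797 × 11.0154 = 22.4698.

DWL = $22.5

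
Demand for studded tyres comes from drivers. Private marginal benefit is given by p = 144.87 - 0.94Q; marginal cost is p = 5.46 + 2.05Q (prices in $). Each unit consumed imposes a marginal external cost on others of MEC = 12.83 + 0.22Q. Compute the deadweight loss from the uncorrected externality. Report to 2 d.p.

Market equilibrium (private): 5.46 + 2.05Q = 144.87 - 0.94Q → Q_m = 46.6254.
Social marginal benefit = demand − MEC = 132.04 - 1.16Q.
Set SMB = MC: 132.04 - 1.16Q = 5.46 + 2.05Q → Q* = 39.4330.
The welfare-loss triangle has base |Q_m − Q*| and height MEC(Q_m) (the vertical gap between SMB and MC is zero at Q* and MEC at Q_m).
DWL = ½ × 7.1924 × 23.0876 = 83.0276.

DWL = $83.03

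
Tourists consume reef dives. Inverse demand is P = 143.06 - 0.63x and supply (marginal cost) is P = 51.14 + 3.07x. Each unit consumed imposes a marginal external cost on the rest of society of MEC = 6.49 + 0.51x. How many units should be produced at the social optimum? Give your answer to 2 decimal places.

x* = 20.29

Social marginal benefit = demand − MEC = 136.57 - 1.14x.
Set SMB = MC: 136.57 - 1.14x = 51.14 + 3.07x → x* = 20.2922.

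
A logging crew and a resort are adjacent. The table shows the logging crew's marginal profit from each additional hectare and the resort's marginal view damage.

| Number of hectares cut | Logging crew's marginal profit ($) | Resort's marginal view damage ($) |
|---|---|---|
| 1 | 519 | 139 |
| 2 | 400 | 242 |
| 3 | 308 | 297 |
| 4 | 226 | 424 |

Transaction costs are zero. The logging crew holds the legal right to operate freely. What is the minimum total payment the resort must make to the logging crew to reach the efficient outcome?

Left alone the logging crew would choose level 4 (marginal profit stays positive).
Efficient level: k* = 3 (marginal profit ≥ marginal view damage through 3).
The resort must at least cover the logging crew's forgone profit from cutting 4→3: 226 = 226.

$226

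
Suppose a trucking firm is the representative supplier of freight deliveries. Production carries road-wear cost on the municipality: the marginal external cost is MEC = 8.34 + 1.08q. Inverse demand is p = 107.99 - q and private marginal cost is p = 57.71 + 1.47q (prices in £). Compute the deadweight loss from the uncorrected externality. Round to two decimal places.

DWL = £129.52

Market equilibrium (private): 57.71 + 1.47q = 107.99 - q → q_m = 20.3563.
Social marginal cost = private MC + MEC = 66.05 + 2.55q.
Set SMC = demand: 66.05 + 2.55q = 107.99 - q → q* = 11.8141.
The loss is the area between SMC and demand from q* to q_m; with linear curves that's a triangle of height MEC(q_m).
DWL = ½ × 8.5422 × 30.3248 = 129.5203.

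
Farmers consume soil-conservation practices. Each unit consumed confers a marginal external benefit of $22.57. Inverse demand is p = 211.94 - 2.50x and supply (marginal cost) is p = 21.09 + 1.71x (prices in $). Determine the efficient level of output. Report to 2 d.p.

x* = 50.69

Social marginal benefit = demand + MEB = 234.51 - 2.50x.
Set SMB = MC: 234.51 - 2.50x = 21.09 + 1.71x → x* = 50.6936.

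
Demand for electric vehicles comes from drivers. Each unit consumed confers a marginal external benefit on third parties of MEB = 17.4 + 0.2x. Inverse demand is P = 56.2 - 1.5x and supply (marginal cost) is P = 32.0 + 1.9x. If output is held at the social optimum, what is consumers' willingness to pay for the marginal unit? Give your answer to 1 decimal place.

P = 36.7

Social marginal benefit = demand + MEB = 73.6 - 1.3x.
Set SMB = MC: 73.6 - 1.3x = 32.0 + 1.9x → x* = 13.0000.
Consumer price on the demand curve at x*: 56.2 − 1.5×13.0000 = 36.7000.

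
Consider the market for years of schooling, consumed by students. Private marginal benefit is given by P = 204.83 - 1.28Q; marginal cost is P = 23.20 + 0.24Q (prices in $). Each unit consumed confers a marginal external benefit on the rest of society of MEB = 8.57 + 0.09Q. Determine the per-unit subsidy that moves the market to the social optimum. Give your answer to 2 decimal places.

Social marginal benefit = demand + MEB = 213.40 - 1.19Q.
Set SMB = MC: 213.40 - 1.19Q = 23.20 + 0.24Q → Q* = 133.0070.
The Pigouvian subsidy equals MEB at Q*: 8.57 + 0.09×133.0070 = 20.5406.

subsidy = $20.54 per unit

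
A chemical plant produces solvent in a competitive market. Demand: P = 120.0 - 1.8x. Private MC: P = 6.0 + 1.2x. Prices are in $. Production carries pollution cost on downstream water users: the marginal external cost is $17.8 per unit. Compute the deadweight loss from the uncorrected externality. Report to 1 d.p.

DWL = $52.8

Market equilibrium (private): 6.0 + 1.2x = 120.0 - 1.8x → x_m = 38.0000.
Social marginal cost = private MC + MEC = 23.8 + 1.2x.
Set SMC = demand: 23.8 + 1.2x = 120.0 - 1.8x → x* = 32.0667.
Between x* and x_m the wedge SMC − demand runs linearly from 0 to MEC(x_m), so the loss is a triangle.
DWL = ½ × 5.9333 × 17.8000 = 52.8064.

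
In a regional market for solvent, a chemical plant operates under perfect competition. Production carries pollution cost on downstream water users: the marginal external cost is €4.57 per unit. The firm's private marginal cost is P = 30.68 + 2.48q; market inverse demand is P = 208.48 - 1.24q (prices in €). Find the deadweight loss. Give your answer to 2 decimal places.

DWL = €2.81

Market equilibrium (private): 30.68 + 2.48q = 208.48 - 1.24q → q_m = 47.7957.
Social marginal cost = private MC + MEC = 35.25 + 2.48q.
Set SMC = demand: 35.25 + 2.48q = 208.48 - 1.24q → q* = 46.5672.
The loss is the area between SMC and demand from q* to q_m; with linear curves that's a triangle of height MEC(q_m).
DWL = ½ × 1.2285 × 4.5700 = 2.8071.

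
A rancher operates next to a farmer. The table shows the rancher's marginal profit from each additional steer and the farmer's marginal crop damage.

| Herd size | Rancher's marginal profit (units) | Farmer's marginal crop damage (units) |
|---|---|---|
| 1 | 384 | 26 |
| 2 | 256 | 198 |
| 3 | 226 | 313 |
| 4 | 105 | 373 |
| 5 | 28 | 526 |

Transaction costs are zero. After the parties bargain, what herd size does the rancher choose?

Bargaining reaches the level where marginal profit last exceeds marginal crop damage.
That holds through level 2 (256 ≥ 198) but not at 3 (226 < 313).

2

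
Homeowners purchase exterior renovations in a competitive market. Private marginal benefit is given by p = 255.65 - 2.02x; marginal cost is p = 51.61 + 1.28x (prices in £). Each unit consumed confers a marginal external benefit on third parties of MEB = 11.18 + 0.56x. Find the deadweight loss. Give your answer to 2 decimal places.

Market equilibrium (private): 51.61 + 1.28x = 255.65 - 2.02x → x_m = 61.8303.
Social marginal benefit = demand + MEB = 266.83 - 1.46x.
Set SMB = MC: 266.83 - 1.46x = 51.61 + 1.28x → x* = 78.5474.
The loss is the area between SMB and MC from x* to x_m; with linear curves that's a triangle of height MEB(x_m).
DWL = ½ × 16.7171 × 45.8050 = 382.8634.

DWL = £382.86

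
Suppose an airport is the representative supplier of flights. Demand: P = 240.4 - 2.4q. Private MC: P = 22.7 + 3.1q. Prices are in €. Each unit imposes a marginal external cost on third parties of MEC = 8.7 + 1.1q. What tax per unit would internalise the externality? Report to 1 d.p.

tax = €43.5 per unit

Social marginal cost = private MC + MEC = 31.4 + 4.2q.
Set SMC = demand: 31.4 + 4.2q = 240.4 - 2.4q → q* = 31.6667.
The Pigouvian tax equals MEC at q*: 8.7 + 1.1×31.6667 = 43.5334.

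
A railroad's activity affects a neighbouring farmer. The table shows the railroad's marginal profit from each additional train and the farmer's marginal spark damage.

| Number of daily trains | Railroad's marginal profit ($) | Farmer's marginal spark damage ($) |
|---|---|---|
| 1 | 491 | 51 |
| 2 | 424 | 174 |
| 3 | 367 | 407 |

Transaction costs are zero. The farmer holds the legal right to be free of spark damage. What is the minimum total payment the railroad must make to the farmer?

$225

Efficient level: marginal profit ≥ marginal spark damage through level 2, so k* = 2.
With the farmer holding the right, the railroad must at least compensate total damage at k*: 51 + 174 = 225.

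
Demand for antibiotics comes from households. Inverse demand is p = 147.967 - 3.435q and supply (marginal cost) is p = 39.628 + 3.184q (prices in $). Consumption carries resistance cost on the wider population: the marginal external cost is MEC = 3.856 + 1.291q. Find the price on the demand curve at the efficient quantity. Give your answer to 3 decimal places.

P = $102.594

Social marginal benefit = demand − MEC = 144.111 - 4.726q.
Set SMB = MC: 144.111 - 4.726q = 39.628 + 3.184q → q* = 13.2090.
Consumer price on the demand curve at q*: 147.967 − 3.435×13.2090 = 102.5941.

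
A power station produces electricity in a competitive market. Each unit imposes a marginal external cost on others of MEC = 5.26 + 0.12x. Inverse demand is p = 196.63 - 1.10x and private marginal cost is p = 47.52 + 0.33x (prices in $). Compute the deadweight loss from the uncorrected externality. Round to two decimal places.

DWL = $101.89

Market equilibrium (private): 47.52 + 0.33x = 196.63 - 1.10x → x_m = 104.2727.
Social marginal cost = private MC + MEC = 52.78 + 0.45x.
Set SMC = demand: 52.78 + 0.45x = 196.63 - 1.10x → x* = 92.8065.
Between x* and x_m the wedge SMC − demand runs linearly from 0 to MEC(x_m), so the loss is a triangle.
DWL = ½ × 11.4662 × 17.7727 = 101.8927.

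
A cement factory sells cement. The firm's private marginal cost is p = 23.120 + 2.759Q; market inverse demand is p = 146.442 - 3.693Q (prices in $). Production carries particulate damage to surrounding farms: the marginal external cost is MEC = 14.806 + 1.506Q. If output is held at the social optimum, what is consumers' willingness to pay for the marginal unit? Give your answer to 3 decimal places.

P = $96.084

Social marginal cost = private MC + MEC = 37.926 + 4.265Q.
Set SMC = demand: 37.926 + 4.265Q = 146.442 - 3.693Q → Q* = 13.6361.
Consumer price on the demand curve at Q*: 146.442 − 3.693×13.6361 = 96.0839.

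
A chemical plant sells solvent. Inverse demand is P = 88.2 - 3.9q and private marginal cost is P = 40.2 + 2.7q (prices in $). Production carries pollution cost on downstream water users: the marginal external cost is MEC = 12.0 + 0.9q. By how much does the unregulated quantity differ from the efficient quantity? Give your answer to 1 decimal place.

Market equilibrium (private): 40.2 + 2.7q = 88.2 - 3.9q → q_m = 7.2727.
Social marginal cost = private MC + MEC = 52.2 + 3.6q.
Set SMC = demand: 52.2 + 3.6q = 88.2 - 3.9q → q* = 4.8000.
Gap = |7.2727 − 4.8000| = 2.4727.

2.5 units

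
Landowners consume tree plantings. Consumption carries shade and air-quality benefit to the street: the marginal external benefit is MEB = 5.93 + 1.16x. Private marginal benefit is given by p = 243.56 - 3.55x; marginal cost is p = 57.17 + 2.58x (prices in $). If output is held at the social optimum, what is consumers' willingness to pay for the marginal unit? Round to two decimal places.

P = $106.19

Social marginal benefit = demand + MEB = 249.49 - 2.39x.
Set SMB = MC: 249.49 - 2.39x = 57.17 + 2.58x → x* = 38.6962.
Consumer price on the demand curve at x*: 243.56 − 3.55×38.6962 = 106.1885.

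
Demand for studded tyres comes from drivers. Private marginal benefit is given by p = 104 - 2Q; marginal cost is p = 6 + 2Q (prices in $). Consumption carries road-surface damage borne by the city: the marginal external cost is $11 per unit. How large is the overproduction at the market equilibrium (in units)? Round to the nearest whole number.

Market equilibrium (private): 6 + 2Q = 104 - 2Q → Q_m = 24.5000.
Social marginal benefit = demand − MEC = 93 - 2Q.
Set SMB = MC: 93 - 2Q = 6 + 2Q → Q* = 21.7500.
Gap = |24.5000 − 21.7500| = 2.7500.

3 units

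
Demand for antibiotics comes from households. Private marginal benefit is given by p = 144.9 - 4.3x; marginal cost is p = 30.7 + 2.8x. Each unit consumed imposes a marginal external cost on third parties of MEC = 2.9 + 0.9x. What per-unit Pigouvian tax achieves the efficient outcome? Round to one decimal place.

tax = 15.4 per unit

Social marginal benefit = demand − MEC = 142.0 - 5.2x.
Set SMB = MC: 142.0 - 5.2x = 30.7 + 2.8x → x* = 13.9125.
The Pigouvian tax equals MEC at x*: 2.9 + 0.9×13.9125 = 15.4213.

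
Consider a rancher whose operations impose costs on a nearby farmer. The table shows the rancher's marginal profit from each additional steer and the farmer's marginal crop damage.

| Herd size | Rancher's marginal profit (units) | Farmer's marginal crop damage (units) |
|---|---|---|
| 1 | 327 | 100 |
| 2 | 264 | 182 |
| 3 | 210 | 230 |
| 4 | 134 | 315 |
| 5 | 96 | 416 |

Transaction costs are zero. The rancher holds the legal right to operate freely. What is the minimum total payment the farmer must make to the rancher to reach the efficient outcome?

Left alone the rancher would choose level 5 (marginal profit stays positive).
Efficient level: k* = 2 (marginal profit ≥ marginal crop damage through 2).
The farmer must at least cover the rancher's forgone profit from cutting 5→2: 210 + 134 + 96 = 440.

440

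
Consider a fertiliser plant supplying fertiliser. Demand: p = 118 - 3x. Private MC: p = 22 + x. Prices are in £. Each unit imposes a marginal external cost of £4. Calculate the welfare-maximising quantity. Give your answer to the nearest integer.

Social marginal cost = private MC + MEC = 26 + x.
Set SMC = demand: 26 + x = 118 - 3x → x* = 23.0000.

x* = 23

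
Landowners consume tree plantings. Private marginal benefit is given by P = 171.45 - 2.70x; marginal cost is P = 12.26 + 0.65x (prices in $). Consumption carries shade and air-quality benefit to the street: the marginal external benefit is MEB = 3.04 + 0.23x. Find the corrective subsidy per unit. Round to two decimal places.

Social marginal benefit = demand + MEB = 174.49 - 2.47x.
Set SMB = MC: 174.49 - 2.47x = 12.26 + 0.65x → x* = 51.9968.
The Pigouvian subsidy equals MEB at x*: 3.04 + 0.23×51.9968 = 14.9993.

subsidy = $15.00 per unit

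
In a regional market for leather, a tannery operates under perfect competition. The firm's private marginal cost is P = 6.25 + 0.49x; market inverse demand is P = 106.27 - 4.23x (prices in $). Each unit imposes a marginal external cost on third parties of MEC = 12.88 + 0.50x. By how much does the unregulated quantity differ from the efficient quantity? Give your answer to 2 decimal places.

Market equilibrium (private): 6.25 + 0.49x = 106.27 - 4.23x → x_m = 21.1907.
Social marginal cost = private MC + MEC = 19.13 + 0.99x.
Set SMC = demand: 19.13 + 0.99x = 106.27 - 4.23x → x* = 16.6935.
Gap = |21.1907 − 16.6935| = 4.4972.

4.50 units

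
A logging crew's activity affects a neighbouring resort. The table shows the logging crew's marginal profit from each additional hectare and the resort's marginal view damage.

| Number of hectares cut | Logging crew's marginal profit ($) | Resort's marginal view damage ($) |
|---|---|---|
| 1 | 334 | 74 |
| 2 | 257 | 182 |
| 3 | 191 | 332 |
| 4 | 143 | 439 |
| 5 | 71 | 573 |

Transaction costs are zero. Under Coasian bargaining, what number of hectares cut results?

Bargaining reaches the level where marginal profit last exceeds marginal view damage.
That holds through level 2 (257 ≥ 182) but not at 3 (191 < 332).

2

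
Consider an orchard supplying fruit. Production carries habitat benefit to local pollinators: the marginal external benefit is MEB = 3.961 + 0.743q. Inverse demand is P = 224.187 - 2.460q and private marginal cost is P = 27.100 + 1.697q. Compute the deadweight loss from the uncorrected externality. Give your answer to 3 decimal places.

Market equilibrium (private): 27.100 + 1.697q = 224.187 - 2.460q → q_m = 47.4109.
Social marginal cost = private MC − MEB = 23.139 + 0.954q.
Set SMC = demand: 23.139 + 0.954q = 224.187 - 2.460q → q* = 58.8893.
The loss is the area between SMC and demand from q* to q_m; with linear curves that's a triangle of height MEB(q_m).
DWL = ½ × 11.4784 × 39.1873 = 224.9038.

DWL = 224.904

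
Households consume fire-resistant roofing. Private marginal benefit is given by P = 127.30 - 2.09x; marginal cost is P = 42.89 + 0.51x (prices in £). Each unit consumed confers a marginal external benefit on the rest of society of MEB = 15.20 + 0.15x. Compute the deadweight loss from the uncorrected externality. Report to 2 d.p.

Market equilibrium (private): 42.89 + 0.51x = 127.30 - 2.09x → x_m = 32.4654.
Social marginal benefit = demand + MEB = 142.50 - 1.94x.
Set SMB = MC: 142.50 - 1.94x = 42.89 + 0.51x → x* = 40.6571.
The loss is the area between SMB and MC from x* to x_m; with linear curves that's a triangle of height MEB(x_m).
DWL = ½ × 8.1917 × 20.0698 = 82.2029.

DWL = £82.20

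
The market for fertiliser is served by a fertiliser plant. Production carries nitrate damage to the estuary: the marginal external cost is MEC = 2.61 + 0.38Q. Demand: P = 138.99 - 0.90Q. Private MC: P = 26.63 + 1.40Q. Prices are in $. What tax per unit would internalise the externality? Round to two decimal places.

tax = $18.17 per unit

Social marginal cost = private MC + MEC = 29.24 + 1.78Q.
Set SMC = demand: 29.24 + 1.78Q = 138.99 - 0.90Q → Q* = 40.9515.
The Pigouvian tax equals MEC at Q*: 2.61 + 0.38×40.9515 = 18.1716.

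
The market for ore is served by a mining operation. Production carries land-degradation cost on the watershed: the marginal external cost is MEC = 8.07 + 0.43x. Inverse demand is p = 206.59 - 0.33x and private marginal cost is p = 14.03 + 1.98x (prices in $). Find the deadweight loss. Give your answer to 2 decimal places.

Market equilibrium (private): 14.03 + 1.98x = 206.59 - 0.33x → x_m = 83.3593.
Social marginal cost = private MC + MEC = 22.10 + 2.41x.
Set SMC = demand: 22.10 + 2.41x = 206.59 - 0.33x → x* = 67.3321.
The welfare-loss triangle has base |x_m − x*| and height MEC(x_m) (the vertical gap between SMC and demand is zero at x* and MEC at x_m).
DWL = ½ × 16.0272 × 43.9145 = 351.9132.

DWL = $351.91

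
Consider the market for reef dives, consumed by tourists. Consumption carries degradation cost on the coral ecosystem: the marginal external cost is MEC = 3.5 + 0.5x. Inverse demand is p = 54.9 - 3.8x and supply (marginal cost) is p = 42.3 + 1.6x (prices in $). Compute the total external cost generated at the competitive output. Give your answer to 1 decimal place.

$9.5

Market equilibrium (private): 42.3 + 1.6x = 54.9 - 3.8x → x_m = 2.3333.
Total external cost = ∫₀^{x_m} (3.5 + 0.5x) dx = 3.5×2.3333 + ½×0.5×2.3333² = 9.5276.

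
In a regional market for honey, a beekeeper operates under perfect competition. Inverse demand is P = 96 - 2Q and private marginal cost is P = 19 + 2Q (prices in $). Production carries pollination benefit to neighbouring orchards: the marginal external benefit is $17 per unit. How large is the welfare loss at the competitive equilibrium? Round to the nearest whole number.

DWL = $36

Market equilibrium (private): 19 + 2Q = 96 - 2Q → Q_m = 19.2500.
Social marginal cost = private MC − MEB = 2 + 2Q.
Set SMC = demand: 2 + 2Q = 96 - 2Q → Q* = 23.5000.
Height of the DWL triangle at Q_m is demand(Q_m) − SMC(Q_m) = MEB(Q_m) = 17.0000.
DWL = ½ × 4.2500 × 17.0000 = 36.1250.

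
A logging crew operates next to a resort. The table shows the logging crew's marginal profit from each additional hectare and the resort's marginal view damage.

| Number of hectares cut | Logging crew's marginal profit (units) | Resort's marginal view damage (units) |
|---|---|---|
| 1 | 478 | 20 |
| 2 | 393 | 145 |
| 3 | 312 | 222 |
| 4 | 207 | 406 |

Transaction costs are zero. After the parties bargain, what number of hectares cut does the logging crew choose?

Bargaining reaches the level where marginal profit last exceeds marginal view damage.
That holds through level 3 (312 ≥ 222) but not at 4 (207 < 406).

3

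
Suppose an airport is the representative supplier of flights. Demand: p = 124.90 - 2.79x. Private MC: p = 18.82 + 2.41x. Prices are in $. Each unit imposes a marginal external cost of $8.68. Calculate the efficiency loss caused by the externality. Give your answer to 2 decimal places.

Market equilibrium (private): 18.82 + 2.41x = 124.90 - 2.79x → x_m = 20.4000.
Social marginal cost = private MC + MEC = 27.50 + 2.41x.
Set SMC = demand: 27.50 + 2.41x = 124.90 - 2.79x → x* = 18.7308.
The loss is the area between SMC and demand from x* to x_m; with linear curves that's a triangle of height MEC(x_m).
DWL = ½ × 1.6692 × 8.6800 = 7.2443.

DWL = $7.24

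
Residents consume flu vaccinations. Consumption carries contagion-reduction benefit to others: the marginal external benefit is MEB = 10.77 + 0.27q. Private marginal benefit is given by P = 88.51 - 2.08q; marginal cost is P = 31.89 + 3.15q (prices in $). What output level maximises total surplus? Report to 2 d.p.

q* = 13.59

Social marginal benefit = demand + MEB = 99.28 - 1.81q.
Set SMB = MC: 99.28 - 1.81q = 31.89 + 3.15q → q* = 13.5867.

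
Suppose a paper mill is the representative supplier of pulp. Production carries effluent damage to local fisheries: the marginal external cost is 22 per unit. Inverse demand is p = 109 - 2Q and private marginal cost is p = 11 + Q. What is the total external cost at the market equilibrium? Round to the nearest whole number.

Market equilibrium (private): 11 + Q = 109 - 2Q → Q_m = 32.6667.
Total external cost = MEC × Q_m = 22 × 32.6667 = 718.6674.

719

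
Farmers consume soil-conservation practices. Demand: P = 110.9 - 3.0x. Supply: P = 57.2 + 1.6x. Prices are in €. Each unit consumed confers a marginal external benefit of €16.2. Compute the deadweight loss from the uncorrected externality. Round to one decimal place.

DWL = €28.5

Market equilibrium (private): 57.2 + 1.6x = 110.9 - 3.0x → x_m = 11.6739.
Social marginal benefit = demand + MEB = 127.1 - 3.0x.
Set SMB = MC: 127.1 - 3.0x = 57.2 + 1.6x → x* = 15.1957.
Between x* and x_m the wedge SMB − MC runs linearly from 0 to MEB(x_m), so the loss is a triangle.
DWL = ½ × 3.5218 × 16.2000 = 28.5266.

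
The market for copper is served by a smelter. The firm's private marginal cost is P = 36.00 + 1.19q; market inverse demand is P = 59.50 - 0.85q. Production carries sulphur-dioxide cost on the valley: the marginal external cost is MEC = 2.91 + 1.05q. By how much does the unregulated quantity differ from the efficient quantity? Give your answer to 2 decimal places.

4.86 units

Market equilibrium (private): 36.00 + 1.19q = 59.50 - 0.85q → q_m = 11.5196.
Social marginal cost = private MC + MEC = 38.91 + 2.24q.
Set SMC = demand: 38.91 + 2.24q = 59.50 - 0.85q → q* = 6.6634.
Gap = |11.5196 − 6.6634| = 4.8562.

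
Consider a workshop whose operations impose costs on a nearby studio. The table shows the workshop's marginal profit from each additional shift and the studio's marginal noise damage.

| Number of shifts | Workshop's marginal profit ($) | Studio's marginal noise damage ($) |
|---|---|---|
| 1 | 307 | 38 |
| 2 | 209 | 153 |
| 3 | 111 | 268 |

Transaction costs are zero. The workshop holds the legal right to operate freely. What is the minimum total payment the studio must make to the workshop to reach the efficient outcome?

$111

Left alone the workshop would choose level 3 (marginal profit stays positive).
Efficient level: k* = 2 (marginal profit ≥ marginal noise damage through 2).
The studio must at least cover the workshop's forgone profit from cutting 3→2: 111 = 111.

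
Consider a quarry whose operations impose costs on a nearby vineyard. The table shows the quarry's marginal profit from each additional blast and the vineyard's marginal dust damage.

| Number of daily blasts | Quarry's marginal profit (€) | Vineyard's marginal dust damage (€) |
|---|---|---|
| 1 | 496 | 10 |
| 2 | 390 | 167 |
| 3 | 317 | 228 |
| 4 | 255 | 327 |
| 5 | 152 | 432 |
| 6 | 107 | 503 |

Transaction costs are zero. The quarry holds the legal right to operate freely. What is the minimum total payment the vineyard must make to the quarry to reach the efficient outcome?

€514

Left alone the quarry would choose level 6 (marginal profit stays positive).
Efficient level: k* = 3 (marginal profit ≥ marginal dust damage through 3).
The vineyard must at least cover the quarry's forgone profit from cutting 6→3: 255 + 152 + 107 = 514.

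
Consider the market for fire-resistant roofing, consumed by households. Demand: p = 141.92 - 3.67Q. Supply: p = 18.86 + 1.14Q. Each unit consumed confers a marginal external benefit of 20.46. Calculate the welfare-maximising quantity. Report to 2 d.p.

Q* = 29.84

Social marginal benefit = demand + MEB = 162.38 - 3.67Q.
Set SMB = MC: 162.38 - 3.67Q = 18.86 + 1.14Q → Q* = 29.8378.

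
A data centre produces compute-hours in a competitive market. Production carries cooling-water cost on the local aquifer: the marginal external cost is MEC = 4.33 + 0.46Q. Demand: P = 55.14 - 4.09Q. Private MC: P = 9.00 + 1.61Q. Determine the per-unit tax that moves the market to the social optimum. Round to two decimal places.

tax = 7.45 per unit

Social marginal cost = private MC + MEC = 13.33 + 2.07Q.
Set SMC = demand: 13.33 + 2.07Q = 55.14 - 4.09Q → Q* = 6.7873.
The Pigouvian tax equals MEC at Q*: 4.33 + 0.46×6.7873 = 7.4522.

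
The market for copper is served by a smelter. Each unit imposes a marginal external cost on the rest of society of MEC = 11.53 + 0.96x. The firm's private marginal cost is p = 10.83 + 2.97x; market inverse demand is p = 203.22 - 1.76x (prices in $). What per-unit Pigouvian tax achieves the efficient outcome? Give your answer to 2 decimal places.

Social marginal cost = private MC + MEC = 22.36 + 3.93x.
Set SMC = demand: 22.36 + 3.93x = 203.22 - 1.76x → x* = 31.7856.
The Pigouvian tax equals MEC at x*: 11.53 + 0.96×31.7856 = 42.0442.

tax = $42.04 per unit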